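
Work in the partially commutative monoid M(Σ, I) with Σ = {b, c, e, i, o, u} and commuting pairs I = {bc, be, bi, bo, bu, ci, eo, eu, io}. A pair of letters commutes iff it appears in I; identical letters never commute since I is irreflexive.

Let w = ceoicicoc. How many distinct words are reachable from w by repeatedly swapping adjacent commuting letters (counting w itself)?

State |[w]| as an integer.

36

drop 0:c onto floor
drop 1:e onto {0:c}
drop 2:o onto {0:c}
drop 3:i onto {1:e}
drop 4:c onto {1:e, 2:o}
drop 5:i onto {3:i}
drop 6:c onto {4:c}
drop 7:o onto {6:c}
drop 8:c onto {7:o}
ground layer = {0:c}
drop-orders for the pieces not yet dropped (sum over which currently-grounded one goes next):
  1 to go: {5} 1  {8} 1
  2 to go: {3,5} 1  {5,8} 2  {7,8} 1
  3 to go: {3,5,8} 3  {5,7,8} 3  {6,7,8} 1
  4 to go: {3,5,7,8} 6  {4,6,7,8} 1  {5,6,7,8} 4
  5 to go: {2,4,6,7,8} 1  {3,5,6,7,8} 10  {4,5,6,7,8} 5
  6 to go: {2,4,5,6,7,8} 6  {3,4,5,6,7,8} 15
  7 to go: {1,3,4,5,6,7,8} 15  {2,3,4,5,6,7,8} 21
  if 0:c drops first: 36 orders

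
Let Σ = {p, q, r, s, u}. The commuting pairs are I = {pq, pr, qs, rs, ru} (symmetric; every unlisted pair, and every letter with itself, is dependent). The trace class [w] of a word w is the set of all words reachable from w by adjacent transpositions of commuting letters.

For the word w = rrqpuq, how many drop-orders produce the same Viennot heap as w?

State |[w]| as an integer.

4

drop 0:r onto floor
drop 1:r onto {0:r}
drop 2:q onto {1:r}
drop 3:p onto floor
drop 4:u onto {2:q, 3:p}
drop 5:q onto {4:u}
ground layer = {0:r, 3:p}
drop-orders for the pieces not yet dropped (sum over which currently-grounded one goes next):
  1 to go: {5} 1
  2 to go: {4,5} 1
  3 to go: {2,4,5} 1  {3,4,5} 1
  4 to go: {1,2,4,5} 1  {2,3,4,5} 2
  if 0:r drops first: 3 orders
  if 3:p drops first: 1 orders
heap linearizations: 4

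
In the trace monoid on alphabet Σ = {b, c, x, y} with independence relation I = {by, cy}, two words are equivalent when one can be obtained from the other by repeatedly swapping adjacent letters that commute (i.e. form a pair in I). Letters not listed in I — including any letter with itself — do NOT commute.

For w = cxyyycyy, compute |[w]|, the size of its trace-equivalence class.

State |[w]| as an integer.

0(c) covers ∅
1(x) covers 0:c
2(y) covers 1:x
3(y) covers 2:y
4(y) covers 3:y
5(c) covers 1:x
6(y) covers 4:y
7(y) covers 6:y
floor of heap: 0:c
completions by unplaced set U, small U first (add the entries for U minus each lowest piece of U):
  |U|=1: {5}:1  {7}:1
  |U|=2: {5,7}:2  {6,7}:1
  |U|=3: {4,6,7}:1  {5,6,7}:3
  |U|=4: {3,4,6,7}:1  {4,5,6,7}:4
  |U|=5: {2,3,4,6,7}:1  {3,4,5,6,7}:5
  |U|=6: {2,3,4,5,6,7}:6
  start at 0(c): 6

6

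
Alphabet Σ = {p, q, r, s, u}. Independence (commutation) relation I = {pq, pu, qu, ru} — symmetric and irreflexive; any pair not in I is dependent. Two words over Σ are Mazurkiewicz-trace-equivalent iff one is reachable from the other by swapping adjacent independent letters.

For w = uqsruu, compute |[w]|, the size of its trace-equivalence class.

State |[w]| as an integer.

piece 0:u — minimal
piece 1:q — minimal
piece 2:s rests on {0:u, 1:q}
piece 3:r rests on {2:s}
piece 4:u rests on {2:s}
piece 5:u rests on {4:u}
minimal pieces: {0:u, 1:q}
ways to finish when only these pieces remain (= sum over removing one remaining piece with nothing left below it):
  1 left: {3}→1  {5}→1
  2 left: {3,5}→2  {4,5}→1
  3 left: {3,4,5}→3
  4 left: {2,3,4,5}→3
  placing 0:u first → 3 extensions
  placing 1:q first → 3 extensions
total linear extensions = 6

6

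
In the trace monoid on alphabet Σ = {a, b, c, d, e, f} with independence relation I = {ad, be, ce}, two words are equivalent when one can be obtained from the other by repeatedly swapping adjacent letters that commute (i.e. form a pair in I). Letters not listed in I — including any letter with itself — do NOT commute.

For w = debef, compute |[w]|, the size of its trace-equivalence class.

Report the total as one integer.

0(d) covers ∅
1(e) covers 0:d
2(b) covers 0:d
3(e) covers 1:e
4(f) covers 2:b, 3:e
floor of heap: 0:d
completions by unplaced set U, small U first (add the entries for U minus each lowest piece of U):
  |U|=1: {4}:1
  |U|=2: {2,4}:1  {3,4}:1
  |U|=3: {1,3,4}:1  {2,3,4}:2
  start at 0(d): 3

3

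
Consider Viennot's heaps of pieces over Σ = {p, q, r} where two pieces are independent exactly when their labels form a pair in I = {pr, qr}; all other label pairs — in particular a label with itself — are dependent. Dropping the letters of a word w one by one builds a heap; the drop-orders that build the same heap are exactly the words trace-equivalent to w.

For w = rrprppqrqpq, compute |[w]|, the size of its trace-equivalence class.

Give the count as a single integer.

330

drop 0:r onto floor
drop 1:r onto {0:r}
drop 2:p onto floor
drop 3:r onto {1:r}
drop 4:p onto {2:p}
drop 5:p onto {4:p}
drop 6:q onto {5:p}
drop 7:r onto {3:r}
drop 8:q onto {6:q}
drop 9:p onto {8:q}
drop 10:q onto {9:p}
ground layer = {0:r, 2:p}
drop-orders for the pieces not yet dropped (sum over which currently-grounded one goes next):
  1 to go: {7} 1  {10} 1
  2 to go: {3,7} 1  {7,10} 2  {9,10} 1
  3 to go: {1,3,7} 1  {3,7,10} 3  {7,9,10} 3  {8,9,10} 1
  4 to go: {0,1,3,7} 1  {1,3,7,10} 4  {3,7,9,10} 6  {6,8,9,10} 1  {7,8,9,10} 4
  5 to go: {0,1,3,7,10} 5  {1,3,7,9,10} 10  {3,7,8,9,10} 10  {5,6,8,9,10} 1  {6,7,8,9,10} 5
  6 to go: {0,1,3,7,9,10} 15  {1,3,7,8,9,10} 20  {3,6,7,8,9,10} 15  {4,5,6,8,9,10} 1  {5,6,7,8,9,10} 6
  7 to go: {0,1,3,7,8,9,10} 35  {1,3,6,7,8,9,10} 35  {2,4,5,6,8,9,10} 1  {3,5,6,7,8,9,10} 21  {4,5,6,7,8,9,10} 7
  8 to go: {0,1,3,6,7,8,9,10} 70  {1,3,5,6,7,8,9,10} 56  {2,4,5,6,7,8,9,10} 8  {3,4,5,6,7,8,9,10} 28
  9 to go: {0,1,3,5,6,7,8,9,10} 126  {1,3,4,5,6,7,8,9,10} 84  {2,3,4,5,6,7,8,9,10} 36
  if 0:r drops first: 120 orders
  if 2:p drops first: 210 orders
heap linearizations: 330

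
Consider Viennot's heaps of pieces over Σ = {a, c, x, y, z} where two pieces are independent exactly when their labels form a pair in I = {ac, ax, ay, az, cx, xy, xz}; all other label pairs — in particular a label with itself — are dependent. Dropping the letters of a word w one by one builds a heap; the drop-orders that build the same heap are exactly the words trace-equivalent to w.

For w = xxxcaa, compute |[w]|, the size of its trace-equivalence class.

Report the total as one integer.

60

0(x) covers ∅
1(x) covers 0:x
2(x) covers 1:x
3(c) covers ∅
4(a) covers ∅
5(a) covers 4:a
floor of heap: 0:x, 3:c, 4:a
completions by unplaced set U, small U first (add the entries for U minus each lowest piece of U):
  |U|=1: {2}:1  {3}:1  {5}:1
  |U|=2: {1,2}:1  {2,3}:2  {2,5}:2  {3,5}:2  {4,5}:1
  |U|=3: {0,1,2}:1  {1,2,3}:3  {1,2,5}:3  {2,3,5}:6  {2,4,5}:3  {3,4,5}:3
  |U|=4: {0,1,2,3}:4  {0,1,2,5}:4  {1,2,3,5}:12  {1,2,4,5}:6  {2,3,4,5}:12
  start at 0(x): 30
  start at 3(c): 10
  start at 4(a): 20
sum over floor = 60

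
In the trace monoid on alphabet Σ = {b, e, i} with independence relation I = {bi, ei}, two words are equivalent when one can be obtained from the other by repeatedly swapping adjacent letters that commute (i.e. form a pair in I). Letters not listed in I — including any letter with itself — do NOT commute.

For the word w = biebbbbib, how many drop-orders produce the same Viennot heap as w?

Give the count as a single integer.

36

drop 0:b onto floor
drop 1:i onto floor
drop 2:e onto {0:b}
drop 3:b onto {2:e}
drop 4:b onto {3:b}
drop 5:b onto {4:b}
drop 6:b onto {5:b}
drop 7:i onto {1:i}
drop 8:b onto {6:b}
ground layer = {0:b, 1:i}
drop-orders for the pieces not yet dropped (sum over which currently-grounded one goes next):
  1 to go: {7} 1  {8} 1
  2 to go: {1,7} 1  {6,8} 1  {7,8} 2
  3 to go: {1,7,8} 3  {5,6,8} 1  {6,7,8} 3
  4 to go: {1,6,7,8} 6  {4,5,6,8} 1  {5,6,7,8} 4
  5 to go: {1,5,6,7,8} 10  {3,4,5,6,8} 1  {4,5,6,7,8} 5
  6 to go: {1,4,5,6,7,8} 15  {2,3,4,5,6,8} 1  {3,4,5,6,7,8} 6
  7 to go: {0,2,3,4,5,6,8} 1  {1,3,4,5,6,7,8} 21  {2,3,4,5,6,7,8} 7
  if 0:b drops first: 28 orders
  if 1:i drops first: 8 orders
heap linearizations: 36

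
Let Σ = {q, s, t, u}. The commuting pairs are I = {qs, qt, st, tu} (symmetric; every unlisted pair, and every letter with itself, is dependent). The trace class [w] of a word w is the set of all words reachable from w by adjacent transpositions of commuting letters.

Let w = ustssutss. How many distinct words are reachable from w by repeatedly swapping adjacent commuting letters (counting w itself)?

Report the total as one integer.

#0=u has no predecessor
#1=s depends on [0:u]
#2=t has no predecessor
#3=s depends on [1:s]
#4=s depends on [3:s]
#5=u depends on [4:s]
#6=t depends on [2:t]
#7=s depends on [5:u]
#8=s depends on [7:s]
sources: [0:u, 2:t]
N(rest) = Σ N(rest − s) over sources s of rest; N(one piece) = 1:
  size 1 → [6]=1  [8]=1
  size 2 → [2,6]=1  [6,8]=2  [7,8]=1
  size 3 → [2,6,8]=3  [5,7,8]=1  [6,7,8]=3
  size 4 → [2,6,7,8]=6  [4,5,7,8]=1  [5,6,7,8]=4
  size 5 → [2,5,6,7,8]=10  [3,4,5,7,8]=1  [4,5,6,7,8]=5
  size 6 → [1,3,4,5,7,8]=1  [2,4,5,6,7,8]=15  [3,4,5,6,7,8]=6
  size 7 → [0,1,3,4,5,7,8]=1  [1,3,4,5,6,7,8]=7  [2,3,4,5,6,7,8]=21
  first=0(u) contributes 28
  first=2(t) contributes 8
|[w]| = 36

36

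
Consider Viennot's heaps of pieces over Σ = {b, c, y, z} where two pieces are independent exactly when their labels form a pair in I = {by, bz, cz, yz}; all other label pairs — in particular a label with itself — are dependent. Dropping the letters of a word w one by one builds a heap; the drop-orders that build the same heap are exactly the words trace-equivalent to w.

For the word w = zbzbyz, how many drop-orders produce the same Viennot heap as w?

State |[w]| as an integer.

0(z) covers ∅
1(b) covers ∅
2(z) covers 0:z
3(b) covers 1:b
4(y) covers ∅
5(z) covers 2:z
floor of heap: 0:z, 1:b, 4:y
completions by unplaced set U, small U first (add the entries for U minus each lowest piece of U):
  |U|=1: {3}:1  {4}:1  {5}:1
  |U|=2: {1,3}:1  {2,5}:1  {3,4}:2  {3,5}:2  {4,5}:2
  |U|=3: {0,2,5}:1  {1,3,4}:3  {1,3,5}:3  {2,3,5}:3  {2,4,5}:3  {3,4,5}:6
  |U|=4: {0,2,3,5}:4  {0,2,4,5}:4  {1,2,3,5}:6  {1,3,4,5}:12  {2,3,4,5}:12
  start at 0(z): 30
  start at 1(b): 20
  start at 4(y): 10
sum over floor = 60

60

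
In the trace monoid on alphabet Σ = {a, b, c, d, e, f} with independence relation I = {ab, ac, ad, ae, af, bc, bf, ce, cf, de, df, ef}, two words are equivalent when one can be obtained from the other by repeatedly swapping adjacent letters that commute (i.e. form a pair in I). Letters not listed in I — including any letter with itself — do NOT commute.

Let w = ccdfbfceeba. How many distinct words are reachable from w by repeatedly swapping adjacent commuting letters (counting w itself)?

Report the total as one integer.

2475

0(c) covers ∅
1(c) covers 0:c
2(d) covers 1:c
3(f) covers ∅
4(b) covers 2:d
5(f) covers 3:f
6(c) covers 2:d
7(e) covers 4:b
8(e) covers 7:e
9(b) covers 8:e
10(a) covers ∅
floor of heap: 0:c, 3:f, 10:a
completions by unplaced set U, small U first (add the entries for U minus each lowest piece of U):
  |U|=1: {5}:1  {6}:1  {9}:1  {10}:1
  |U|=2: {3,5}:1  {5,6}:2  {5,9}:2  {5,10}:2  {6,9}:2  {6,10}:2  {8,9}:1  {9,10}:2
  |U|=3: {3,5,6}:3  {3,5,9}:3  {3,5,10}:3  {5,6,9}:6  {5,6,10}:6  {5,8,9}:3  {5,9,10}:6  {6,8,9}:3  {6,9,10}:6  {7,8,9}:1  {8,9,10}:3
  |U|=4: {3,5,6,9}:12  {3,5,6,10}:12  {3,5,8,9}:6  {3,5,9,10}:12  {4,7,8,9}:1  {5,6,8,9}:12  {5,6,9,10}:24  {5,7,8,9}:4  {5,8,9,10}:12  {6,7,8,9}:4  {6,8,9,10}:12  {7,8,9,10}:4
  |U|=5: {3,5,6,8,9}:30  {3,5,6,9,10}:60  {3,5,7,8,9}:10  {3,5,8,9,10}:30  {4,5,7,8,9}:5  {4,6,7,8,9}:5  {4,7,8,9,10}:5  {5,6,7,8,9}:20  {5,6,8,9,10}:60  {5,7,8,9,10}:20  {6,7,8,9,10}:20
  |U|=6: {2,4,6,7,8,9}:5  {3,4,5,7,8,9}:15  {3,5,6,7,8,9}:60  {3,5,6,8,9,10}:180  {3,5,7,8,9,10}:60  {4,5,6,7,8,9}:30  {4,5,7,8,9,10}:30  {4,6,7,8,9,10}:30  {5,6,7,8,9,10}:120
  |U|=7: {1,2,4,6,7,8,9}:5  {2,4,5,6,7,8,9}:35  {2,4,6,7,8,9,10}:35  {3,4,5,6,7,8,9}:105  {3,4,5,7,8,9,10}:105  {3,5,6,7,8,9,10}:420  {4,5,6,7,8,9,10}:210
  |U|=8: {0,1,2,4,6,7,8,9}:5  {1,2,4,5,6,7,8,9}:40  {1,2,4,6,7,8,9,10}:40  {2,3,4,5,6,7,8,9}:140  {2,4,5,6,7,8,9,10}:280  {3,4,5,6,7,8,9,10}:840
  |U|=9: {0,1,2,4,5,6,7,8,9}:45  {0,1,2,4,6,7,8,9,10}:45  {1,2,3,4,5,6,7,8,9}:180  {1,2,4,5,6,7,8,9,10}:360  {2,3,4,5,6,7,8,9,10}:1260
  start at 0(c): 1800
  start at 3(f): 450
  start at 10(a): 225
sum over floor = 2475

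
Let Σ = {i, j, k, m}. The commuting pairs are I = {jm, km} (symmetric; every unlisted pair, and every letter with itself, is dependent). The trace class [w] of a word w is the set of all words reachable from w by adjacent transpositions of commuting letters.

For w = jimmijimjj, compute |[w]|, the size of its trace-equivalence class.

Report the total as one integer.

3

#0=j has no predecessor
#1=i depends on [0:j]
#2=m depends on [1:i]
#3=m depends on [2:m]
#4=i depends on [3:m]
#5=j depends on [4:i]
#6=i depends on [5:j]
#7=m depends on [6:i]
#8=j depends on [6:i]
#9=j depends on [8:j]
sources: [0:j]
N(rest) = Σ N(rest − s) over sources s of rest; N(one piece) = 1:
  size 1 → [7]=1  [9]=1
  size 2 → [7,9]=2  [8,9]=1
  size 3 → [7,8,9]=3
  size 4 → [6,7,8,9]=3
  size 5 → [5,6,7,8,9]=3
  size 6 → [4,5,6,7,8,9]=3
  size 7 → [3,4,5,6,7,8,9]=3
  size 8 → [2,3,4,5,6,7,8,9]=3
  first=0(j) contributes 3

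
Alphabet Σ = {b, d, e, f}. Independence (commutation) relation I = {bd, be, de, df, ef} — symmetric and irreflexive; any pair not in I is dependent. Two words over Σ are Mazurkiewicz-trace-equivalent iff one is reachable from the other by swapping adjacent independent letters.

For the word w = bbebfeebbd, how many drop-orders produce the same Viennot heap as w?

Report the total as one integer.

drop 0:b onto floor
drop 1:b onto {0:b}
drop 2:e onto floor
drop 3:b onto {1:b}
drop 4:f onto {3:b}
drop 5:e onto {2:e}
drop 6:e onto {5:e}
drop 7:b onto {4:f}
drop 8:b onto {7:b}
drop 9:d onto floor
ground layer = {0:b, 2:e, 9:d}
drop-orders for the pieces not yet dropped (sum over which currently-grounded one goes next):
  1 to go: {6} 1  {8} 1  {9} 1
  2 to go: {5,6} 1  {6,8} 2  {6,9} 2  {7,8} 1  {8,9} 2
  3 to go: {2,5,6} 1  {4,7,8} 1  {5,6,8} 3  {5,6,9} 3  {6,7,8} 3  {6,8,9} 6  {7,8,9} 3
  4 to go: {2,5,6,8} 4  {2,5,6,9} 4  {3,4,7,8} 1  {4,6,7,8} 4  {4,7,8,9} 4  {5,6,7,8} 6  {5,6,8,9} 12  {6,7,8,9} 12
  5 to go: {1,3,4,7,8} 1  {2,5,6,7,8} 10  {2,5,6,8,9} 20  {3,4,6,7,8} 5  {3,4,7,8,9} 5  {4,5,6,7,8} 10  {4,6,7,8,9} 20  {5,6,7,8,9} 30
  6 to go: {0,1,3,4,7,8} 1  {1,3,4,6,7,8} 6  {1,3,4,7,8,9} 6  {2,4,5,6,7,8} 20  {2,5,6,7,8,9} 60  {3,4,5,6,7,8} 15  {3,4,6,7,8,9} 30  {4,5,6,7,8,9} 60
  7 to go: {0,1,3,4,6,7,8} 7  {0,1,3,4,7,8,9} 7  {1,3,4,5,6,7,8} 21  {1,3,4,6,7,8,9} 42  {2,3,4,5,6,7,8} 35  {2,4,5,6,7,8,9} 140  {3,4,5,6,7,8,9} 105
  8 to go: {0,1,3,4,5,6,7,8} 28  {0,1,3,4,6,7,8,9} 56  {1,2,3,4,5,6,7,8} 56  {1,3,4,5,6,7,8,9} 168  {2,3,4,5,6,7,8,9} 280
  if 0:b drops first: 504 orders
  if 2:e drops first: 252 orders
  if 9:d drops first: 84 orders
heap linearizations: 840

840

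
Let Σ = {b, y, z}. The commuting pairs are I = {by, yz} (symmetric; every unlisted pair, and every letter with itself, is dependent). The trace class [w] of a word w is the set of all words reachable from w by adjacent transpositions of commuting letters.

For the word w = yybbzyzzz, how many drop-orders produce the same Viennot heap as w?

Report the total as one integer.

84

0(y) covers ∅
1(y) covers 0:y
2(b) covers ∅
3(b) covers 2:b
4(z) covers 3:b
5(y) covers 1:y
6(z) covers 4:z
7(z) covers 6:z
8(z) covers 7:z
floor of heap: 0:y, 2:b
completions by unplaced set U, small U first (add the entries for U minus each lowest piece of U):
  |U|=1: {5}:1  {8}:1
  |U|=2: {1,5}:1  {5,8}:2  {7,8}:1
  |U|=3: {0,1,5}:1  {1,5,8}:3  {5,7,8}:3  {6,7,8}:1
  |U|=4: {0,1,5,8}:4  {1,5,7,8}:6  {4,6,7,8}:1  {5,6,7,8}:4
  |U|=5: {0,1,5,7,8}:10  {1,5,6,7,8}:10  {3,4,6,7,8}:1  {4,5,6,7,8}:5
  |U|=6: {0,1,5,6,7,8}:20  {1,4,5,6,7,8}:15  {2,3,4,6,7,8}:1  {3,4,5,6,7,8}:6
  |U|=7: {0,1,4,5,6,7,8}:35  {1,3,4,5,6,7,8}:21  {2,3,4,5,6,7,8}:7
  start at 0(y): 28
  start at 2(b): 56
sum over floor = 84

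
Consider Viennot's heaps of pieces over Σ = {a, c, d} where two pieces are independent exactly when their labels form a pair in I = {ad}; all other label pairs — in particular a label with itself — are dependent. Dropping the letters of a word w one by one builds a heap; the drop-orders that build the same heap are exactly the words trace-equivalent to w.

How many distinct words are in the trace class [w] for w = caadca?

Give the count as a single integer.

3

#0=c has no predecessor
#1=a depends on [0:c]
#2=a depends on [1:a]
#3=d depends on [0:c]
#4=c depends on [2:a, 3:d]
#5=a depends on [4:c]
sources: [0:c]
N(rest) = Σ N(rest − s) over sources s of rest; N(one piece) = 1:
  size 1 → [5]=1
  size 2 → [4,5]=1
  size 3 → [2,4,5]=1  [3,4,5]=1
  size 4 → [1,2,4,5]=1  [2,3,4,5]=2
  first=0(c) contributes 3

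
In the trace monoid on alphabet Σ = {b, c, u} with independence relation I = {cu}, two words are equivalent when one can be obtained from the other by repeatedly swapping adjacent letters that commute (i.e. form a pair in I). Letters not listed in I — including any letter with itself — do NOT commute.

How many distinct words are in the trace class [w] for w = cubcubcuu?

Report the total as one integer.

12

piece 0:c — minimal
piece 1:u — minimal
piece 2:b rests on {0:c, 1:u}
piece 3:c rests on {2:b}
piece 4:u rests on {2:b}
piece 5:b rests on {3:c, 4:u}
piece 6:c rests on {5:b}
piece 7:u rests on {5:b}
piece 8:u rests on {7:u}
minimal pieces: {0:c, 1:u}
ways to finish when only these pieces remain (= sum over removing one remaining piece with nothing left below it):
  1 left: {6}→1  {8}→1
  2 left: {6,8}→2  {7,8}→1
  3 left: {6,7,8}→3
  4 left: {5,6,7,8}→3
  5 left: {3,5,6,7,8}→3  {4,5,6,7,8}→3
  6 left: {3,4,5,6,7,8}→6
  7 left: {2,3,4,5,6,7,8}→6
  placing 0:c first → 6 extensions
  placing 1:u first → 6 extensions
total linear extensions = 12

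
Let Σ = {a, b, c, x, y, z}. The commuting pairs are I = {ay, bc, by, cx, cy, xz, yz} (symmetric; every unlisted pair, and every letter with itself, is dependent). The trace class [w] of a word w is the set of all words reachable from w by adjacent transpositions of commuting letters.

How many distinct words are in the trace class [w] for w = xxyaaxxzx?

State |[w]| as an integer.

13

drop 0:x onto floor
drop 1:x onto {0:x}
drop 2:y onto {1:x}
drop 3:a onto {1:x}
drop 4:a onto {3:a}
drop 5:x onto {2:y, 4:a}
drop 6:x onto {5:x}
drop 7:z onto {4:a}
drop 8:x onto {6:x}
ground layer = {0:x}
drop-orders for the pieces not yet dropped (sum over which currently-grounded one goes next):
  1 to go: {7} 1  {8} 1
  2 to go: {6,8} 1  {7,8} 2
  3 to go: {5,6,8} 1  {6,7,8} 3
  4 to go: {2,5,6,8} 1  {5,6,7,8} 4
  5 to go: {2,5,6,7,8} 5  {4,5,6,7,8} 4
  6 to go: {2,4,5,6,7,8} 9  {3,4,5,6,7,8} 4
  7 to go: {2,3,4,5,6,7,8} 13
  if 0:x drops first: 13 orders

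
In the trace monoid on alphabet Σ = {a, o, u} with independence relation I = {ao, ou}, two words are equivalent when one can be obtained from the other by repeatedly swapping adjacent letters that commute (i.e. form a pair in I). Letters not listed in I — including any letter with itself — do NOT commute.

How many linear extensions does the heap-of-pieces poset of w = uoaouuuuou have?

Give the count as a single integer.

0(u) covers ∅
1(o) covers ∅
2(a) covers 0:u
3(o) covers 1:o
4(u) covers 2:a
5(u) covers 4:u
6(u) covers 5:u
7(u) covers 6:u
8(o) covers 3:o
9(u) covers 7:u
floor of heap: 0:u, 1:o
completions by unplaced set U, small U first (add the entries for U minus each lowest piece of U):
  |U|=1: {8}:1  {9}:1
  |U|=2: {3,8}:1  {7,9}:1  {8,9}:2
  |U|=3: {1,3,8}:1  {3,8,9}:3  {6,7,9}:1  {7,8,9}:3
  |U|=4: {1,3,8,9}:4  {3,7,8,9}:6  {5,6,7,9}:1  {6,7,8,9}:4
  |U|=5: {1,3,7,8,9}:10  {3,6,7,8,9}:10  {4,5,6,7,9}:1  {5,6,7,8,9}:5
  |U|=6: {1,3,6,7,8,9}:20  {2,4,5,6,7,9}:1  {3,5,6,7,8,9}:15  {4,5,6,7,8,9}:6
  |U|=7: {0,2,4,5,6,7,9}:1  {1,3,5,6,7,8,9}:35  {2,4,5,6,7,8,9}:7  {3,4,5,6,7,8,9}:21
  |U|=8: {0,2,4,5,6,7,8,9}:8  {1,3,4,5,6,7,8,9}:56  {2,3,4,5,6,7,8,9}:28
  start at 0(u): 84
  start at 1(o): 36
sum over floor = 120

120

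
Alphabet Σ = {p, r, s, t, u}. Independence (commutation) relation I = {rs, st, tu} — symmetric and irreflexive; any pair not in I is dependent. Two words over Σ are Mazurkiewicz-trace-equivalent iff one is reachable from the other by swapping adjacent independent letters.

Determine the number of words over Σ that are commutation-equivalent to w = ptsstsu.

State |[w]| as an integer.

drop 0:p onto floor
drop 1:t onto {0:p}
drop 2:s onto {0:p}
drop 3:s onto {2:s}
drop 4:t onto {1:t}
drop 5:s onto {3:s}
drop 6:u onto {5:s}
ground layer = {0:p}
drop-orders for the pieces not yet dropped (sum over which currently-grounded one goes next):
  1 to go: {4} 1  {6} 1
  2 to go: {1,4} 1  {4,6} 2  {5,6} 1
  3 to go: {1,4,6} 3  {3,5,6} 1  {4,5,6} 3
  4 to go: {1,4,5,6} 6  {2,3,5,6} 1  {3,4,5,6} 4
  5 to go: {1,3,4,5,6} 10  {2,3,4,5,6} 5
  if 0:p drops first: 15 orders

15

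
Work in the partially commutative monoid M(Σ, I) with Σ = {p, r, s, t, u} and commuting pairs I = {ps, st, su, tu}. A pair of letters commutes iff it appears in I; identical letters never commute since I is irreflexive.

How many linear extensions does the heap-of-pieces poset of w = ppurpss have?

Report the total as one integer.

3

drop 0:p onto floor
drop 1:p onto {0:p}
drop 2:u onto {1:p}
drop 3:r onto {2:u}
drop 4:p onto {3:r}
drop 5:s onto {3:r}
drop 6:s onto {5:s}
ground layer = {0:p}
drop-orders for the pieces not yet dropped (sum over which currently-grounded one goes next):
  1 to go: {4} 1  {6} 1
  2 to go: {4,6} 2  {5,6} 1
  3 to go: {4,5,6} 3
  4 to go: {3,4,5,6} 3
  5 to go: {2,3,4,5,6} 3
  if 0:p drops first: 3 orders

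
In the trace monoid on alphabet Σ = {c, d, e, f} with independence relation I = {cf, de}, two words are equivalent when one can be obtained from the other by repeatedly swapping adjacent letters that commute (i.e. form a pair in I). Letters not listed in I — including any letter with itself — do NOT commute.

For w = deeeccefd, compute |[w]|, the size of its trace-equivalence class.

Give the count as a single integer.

piece 0:d — minimal
piece 1:e — minimal
piece 2:e rests on {1:e}
piece 3:e rests on {2:e}
piece 4:c rests on {0:d, 3:e}
piece 5:c rests on {4:c}
piece 6:e rests on {5:c}
piece 7:f rests on {6:e}
piece 8:d rests on {7:f}
minimal pieces: {0:d, 1:e}
ways to finish when only these pieces remain (= sum over removing one remaining piece with nothing left below it):
  1 left: {8}→1
  2 left: {7,8}→1
  3 left: {6,7,8}→1
  4 left: {5,6,7,8}→1
  5 left: {4,5,6,7,8}→1
  6 left: {0,4,5,6,7,8}→1  {3,4,5,6,7,8}→1
  7 left: {0,3,4,5,6,7,8}→2  {2,3,4,5,6,7,8}→1
  placing 0:d first → 1 extensions
  placing 1:e first → 3 extensions
total linear extensions = 4

4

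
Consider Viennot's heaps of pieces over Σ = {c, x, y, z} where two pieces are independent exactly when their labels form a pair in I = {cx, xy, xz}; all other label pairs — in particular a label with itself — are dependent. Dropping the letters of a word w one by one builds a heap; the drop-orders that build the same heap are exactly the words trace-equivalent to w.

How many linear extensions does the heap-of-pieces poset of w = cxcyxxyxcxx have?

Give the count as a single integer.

drop 0:c onto floor
drop 1:x onto floor
drop 2:c onto {0:c}
drop 3:y onto {2:c}
drop 4:x onto {1:x}
drop 5:x onto {4:x}
drop 6:y onto {3:y}
drop 7:x onto {5:x}
drop 8:c onto {6:y}
drop 9:x onto {7:x}
drop 10:x onto {9:x}
ground layer = {0:c, 1:x}
drop-orders for the pieces not yet dropped (sum over which currently-grounded one goes next):
  1 to go: {8} 1  {10} 1
  2 to go: {6,8} 1  {8,10} 2  {9,10} 1
  3 to go: {3,6,8} 1  {6,8,10} 3  {7,9,10} 1  {8,9,10} 3
  4 to go: {2,3,6,8} 1  {3,6,8,10} 4  {5,7,9,10} 1  {6,8,9,10} 6  {7,8,9,10} 4
  5 to go: {0,2,3,6,8} 1  {2,3,6,8,10} 5  {3,6,8,9,10} 10  {4,5,7,9,10} 1  {5,7,8,9,10} 5  {6,7,8,9,10} 10
  6 to go: {0,2,3,6,8,10} 6  {1,4,5,7,9,10} 1  {2,3,6,8,9,10} 15  {3,6,7,8,9,10} 20  {4,5,7,8,9,10} 6  {5,6,7,8,9,10} 15
  7 to go: {0,2,3,6,8,9,10} 21  {1,4,5,7,8,9,10} 7  {2,3,6,7,8,9,10} 35  {3,5,6,7,8,9,10} 35  {4,5,6,7,8,9,10} 21
  8 to go: {0,2,3,6,7,8,9,10} 56  {1,4,5,6,7,8,9,10} 28  {2,3,5,6,7,8,9,10} 70  {3,4,5,6,7,8,9,10} 56
  9 to go: {0,2,3,5,6,7,8,9,10} 126  {1,3,4,5,6,7,8,9,10} 84  {2,3,4,5,6,7,8,9,10} 126
  if 0:c drops first: 210 orders
  if 1:x drops first: 252 orders
heap linearizations: 462

462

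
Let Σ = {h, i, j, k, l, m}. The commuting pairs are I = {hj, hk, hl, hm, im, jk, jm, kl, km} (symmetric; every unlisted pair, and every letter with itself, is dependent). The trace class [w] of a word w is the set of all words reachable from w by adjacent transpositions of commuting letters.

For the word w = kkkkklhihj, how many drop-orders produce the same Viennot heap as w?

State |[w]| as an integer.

84

#0=k has no predecessor
#1=k depends on [0:k]
#2=k depends on [1:k]
#3=k depends on [2:k]
#4=k depends on [3:k]
#5=l has no predecessor
#6=h has no predecessor
#7=i depends on [4:k, 5:l, 6:h]
#8=h depends on [7:i]
#9=j depends on [7:i]
sources: [0:k, 5:l, 6:h]
N(rest) = Σ N(rest − s) over sources s of rest; N(one piece) = 1:
  size 1 → [8]=1  [9]=1
  size 2 → [8,9]=2
  size 3 → [7,8,9]=2
  size 4 → [4,7,8,9]=2  [5,7,8,9]=2  [6,7,8,9]=2
  size 5 → [3,4,7,8,9]=2  [4,5,7,8,9]=4  [4,6,7,8,9]=4  [5,6,7,8,9]=4
  size 6 → [2,3,4,7,8,9]=2  [3,4,5,7,8,9]=6  [3,4,6,7,8,9]=6  [4,5,6,7,8,9]=12
  size 7 → [1,2,3,4,7,8,9]=2  [2,3,4,5,7,8,9]=8  [2,3,4,6,7,8,9]=8  [3,4,5,6,7,8,9]=24
  size 8 → [0,1,2,3,4,7,8,9]=2  [1,2,3,4,5,7,8,9]=10  [1,2,3,4,6,7,8,9]=10  [2,3,4,5,6,7,8,9]=40
  first=0(k) contributes 60
  first=5(l) contributes 12
  first=6(h) contributes 12
|[w]| = 84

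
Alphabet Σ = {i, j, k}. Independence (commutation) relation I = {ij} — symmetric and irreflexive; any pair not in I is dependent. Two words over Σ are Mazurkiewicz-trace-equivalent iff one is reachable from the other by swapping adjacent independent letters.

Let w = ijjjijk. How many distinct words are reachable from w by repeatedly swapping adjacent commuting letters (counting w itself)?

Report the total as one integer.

piece 0:i — minimal
piece 1:j — minimal
piece 2:j rests on {1:j}
piece 3:j rests on {2:j}
piece 4:i rests on {0:i}
piece 5:j rests on {3:j}
piece 6:k rests on {4:i, 5:j}
minimal pieces: {0:i, 1:j}
ways to finish when only these pieces remain (= sum over removing one remaining piece with nothing left below it):
  1 left: {6}→1
  2 left: {4,6}→1  {5,6}→1
  3 left: {0,4,6}→1  {3,5,6}→1  {4,5,6}→2
  4 left: {0,4,5,6}→3  {2,3,5,6}→1  {3,4,5,6}→3
  5 left: {0,3,4,5,6}→6  {1,2,3,5,6}→1  {2,3,4,5,6}→4
  placing 0:i first → 5 extensions
  placing 1:j first → 10 extensions
total linear extensions = 15

15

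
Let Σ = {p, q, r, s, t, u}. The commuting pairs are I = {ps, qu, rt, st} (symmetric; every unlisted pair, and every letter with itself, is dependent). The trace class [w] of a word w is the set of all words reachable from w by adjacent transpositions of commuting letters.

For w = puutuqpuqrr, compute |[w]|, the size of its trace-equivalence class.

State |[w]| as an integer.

4

0(p) covers ∅
1(u) covers 0:p
2(u) covers 1:u
3(t) covers 2:u
4(u) covers 3:t
5(q) covers 3:t
6(p) covers 4:u, 5:q
7(u) covers 6:p
8(q) covers 6:p
9(r) covers 7:u, 8:q
10(r) covers 9:r
floor of heap: 0:p
completions by unplaced set U, small U first (add the entries for U minus each lowest piece of U):
  |U|=1: {10}:1
  |U|=2: {9,10}:1
  |U|=3: {7,9,10}:1  {8,9,10}:1
  |U|=4: {7,8,9,10}:2
  |U|=5: {6,7,8,9,10}:2
  |U|=6: {4,6,7,8,9,10}:2  {5,6,7,8,9,10}:2
  |U|=7: {4,5,6,7,8,9,10}:4
  |U|=8: {3,4,5,6,7,8,9,10}:4
  |U|=9: {2,3,4,5,6,7,8,9,10}:4
  start at 0(p): 4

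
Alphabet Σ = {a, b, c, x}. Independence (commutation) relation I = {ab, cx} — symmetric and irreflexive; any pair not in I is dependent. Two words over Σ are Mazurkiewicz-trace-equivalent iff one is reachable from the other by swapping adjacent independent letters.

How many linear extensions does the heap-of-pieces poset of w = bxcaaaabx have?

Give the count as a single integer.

piece 0:b — minimal
piece 1:x rests on {0:b}
piece 2:c rests on {0:b}
piece 3:a rests on {1:x, 2:c}
piece 4:a rests on {3:a}
piece 5:a rests on {4:a}
piece 6:a rests on {5:a}
piece 7:b rests on {1:x, 2:c}
piece 8:x rests on {6:a, 7:b}
minimal pieces: {0:b}
ways to finish when only these pieces remain (= sum over removing one remaining piece with nothing left below it):
  1 left: {8}→1
  2 left: {6,8}→1  {7,8}→1
  3 left: {5,6,8}→1  {6,7,8}→2
  4 left: {4,5,6,8}→1  {5,6,7,8}→3
  5 left: {3,4,5,6,8}→1  {4,5,6,7,8}→4
  6 left: {3,4,5,6,7,8}→5
  7 left: {1,3,4,5,6,7,8}→5  {2,3,4,5,6,7,8}→5
  placing 0:b first → 10 extensions

10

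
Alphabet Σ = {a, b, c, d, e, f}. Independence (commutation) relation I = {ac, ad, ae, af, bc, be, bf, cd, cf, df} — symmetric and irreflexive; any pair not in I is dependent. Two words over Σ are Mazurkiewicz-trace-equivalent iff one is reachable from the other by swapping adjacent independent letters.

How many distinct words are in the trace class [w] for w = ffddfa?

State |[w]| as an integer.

60

drop 0:f onto floor
drop 1:f onto {0:f}
drop 2:d onto floor
drop 3:d onto {2:d}
drop 4:f onto {1:f}
drop 5:a onto floor
ground layer = {0:f, 2:d, 5:a}
drop-orders for the pieces not yet dropped (sum over which currently-grounded one goes next):
  1 to go: {3} 1  {4} 1  {5} 1
  2 to go: {1,4} 1  {2,3} 1  {3,4} 2  {3,5} 2  {4,5} 2
  3 to go: {0,1,4} 1  {1,3,4} 3  {1,4,5} 3  {2,3,4} 3  {2,3,5} 3  {3,4,5} 6
  4 to go: {0,1,3,4} 4  {0,1,4,5} 4  {1,2,3,4} 6  {1,3,4,5} 12  {2,3,4,5} 12
  if 0:f drops first: 30 orders
  if 2:d drops first: 20 orders
  if 5:a drops first: 10 orders
heap linearizations: 60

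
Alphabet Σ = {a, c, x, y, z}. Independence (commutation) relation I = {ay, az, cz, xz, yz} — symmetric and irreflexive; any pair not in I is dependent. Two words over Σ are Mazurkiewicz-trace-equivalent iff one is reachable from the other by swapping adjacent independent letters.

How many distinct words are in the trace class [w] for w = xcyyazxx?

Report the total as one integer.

24

#0=x has no predecessor
#1=c depends on [0:x]
#2=y depends on [1:c]
#3=y depends on [2:y]
#4=a depends on [1:c]
#5=z has no predecessor
#6=x depends on [3:y, 4:a]
#7=x depends on [6:x]
sources: [0:x, 5:z]
N(rest) = Σ N(rest − s) over sources s of rest; N(one piece) = 1:
  size 1 → [5]=1  [7]=1
  size 2 → [5,7]=2  [6,7]=1
  size 3 → [3,6,7]=1  [4,6,7]=1  [5,6,7]=3
  size 4 → [2,3,6,7]=1  [3,4,6,7]=2  [3,5,6,7]=4  [4,5,6,7]=4
  size 5 → [2,3,4,6,7]=3  [2,3,5,6,7]=5  [3,4,5,6,7]=10
  size 6 → [1,2,3,4,6,7]=3  [2,3,4,5,6,7]=18
  first=0(x) contributes 21
  first=5(z) contributes 3
|[w]| = 24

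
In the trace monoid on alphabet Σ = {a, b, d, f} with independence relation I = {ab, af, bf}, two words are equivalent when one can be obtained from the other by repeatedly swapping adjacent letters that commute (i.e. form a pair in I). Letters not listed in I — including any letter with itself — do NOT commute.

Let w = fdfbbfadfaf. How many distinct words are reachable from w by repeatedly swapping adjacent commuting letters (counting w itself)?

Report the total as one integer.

drop 0:f onto floor
drop 1:d onto {0:f}
drop 2:f onto {1:d}
drop 3:b onto {1:d}
drop 4:b onto {3:b}
drop 5:f onto {2:f}
drop 6:a onto {1:d}
drop 7:d onto {4:b, 5:f, 6:a}
drop 8:f onto {7:d}
drop 9:a onto {7:d}
drop 10:f onto {8:f}
ground layer = {0:f}
drop-orders for the pieces not yet dropped (sum over which currently-grounded one goes next):
  1 to go: {9} 1  {10} 1
  2 to go: {8,10} 1  {9,10} 2
  3 to go: {8,9,10} 3
  4 to go: {7,8,9,10} 3
  5 to go: {4,7,8,9,10} 3  {5,7,8,9,10} 3  {6,7,8,9,10} 3
  6 to go: {2,5,7,8,9,10} 3  {3,4,7,8,9,10} 3  {4,5,7,8,9,10} 6  {4,6,7,8,9,10} 6  {5,6,7,8,9,10} 6
  7 to go: {2,4,5,7,8,9,10} 9  {2,5,6,7,8,9,10} 9  {3,4,5,7,8,9,10} 9  {3,4,6,7,8,9,10} 9  {4,5,6,7,8,9,10} 18
  8 to go: {2,3,4,5,7,8,9,10} 18  {2,4,5,6,7,8,9,10} 36  {3,4,5,6,7,8,9,10} 36
  9 to go: {2,3,4,5,6,7,8,9,10} 90
  if 0:f drops first: 90 orders

90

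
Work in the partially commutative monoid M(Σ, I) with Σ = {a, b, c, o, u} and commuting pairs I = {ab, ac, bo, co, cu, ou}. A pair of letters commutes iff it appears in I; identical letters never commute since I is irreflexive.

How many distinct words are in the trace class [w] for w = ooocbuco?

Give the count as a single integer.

140

piece 0:o — minimal
piece 1:o rests on {0:o}
piece 2:o rests on {1:o}
piece 3:c — minimal
piece 4:b rests on {3:c}
piece 5:u rests on {4:b}
piece 6:c rests on {4:b}
piece 7:o rests on {2:o}
minimal pieces: {0:o, 3:c}
ways to finish when only these pieces remain (= sum over removing one remaining piece with nothing left below it):
  1 left: {5}→1  {6}→1  {7}→1
  2 left: {2,7}→1  {5,6}→2  {5,7}→2  {6,7}→2
  3 left: {1,2,7}→1  {2,5,7}→3  {2,6,7}→3  {4,5,6}→2  {5,6,7}→6
  4 left: {0,1,2,7}→1  {1,2,5,7}→4  {1,2,6,7}→4  {2,5,6,7}→12  {3,4,5,6}→2  {4,5,6,7}→8
  5 left: {0,1,2,5,7}→5  {0,1,2,6,7}→5  {1,2,5,6,7}→20  {2,4,5,6,7}→20  {3,4,5,6,7}→10
  6 left: {0,1,2,5,6,7}→30  {1,2,4,5,6,7}→40  {2,3,4,5,6,7}→30
  placing 0:o first → 70 extensions
  placing 3:c first → 70 extensions
total linear extensions = 140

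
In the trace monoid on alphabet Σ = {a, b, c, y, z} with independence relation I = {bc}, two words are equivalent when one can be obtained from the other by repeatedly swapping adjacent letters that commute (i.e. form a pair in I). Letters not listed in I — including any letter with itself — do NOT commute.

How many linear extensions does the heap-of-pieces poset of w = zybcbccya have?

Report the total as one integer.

10

piece 0:z — minimal
piece 1:y rests on {0:z}
piece 2:b rests on {1:y}
piece 3:c rests on {1:y}
piece 4:b rests on {2:b}
piece 5:c rests on {3:c}
piece 6:c rests on {5:c}
piece 7:y rests on {4:b, 6:c}
piece 8:a rests on {7:y}
minimal pieces: {0:z}
ways to finish when only these pieces remain (= sum over removing one remaining piece with nothing left below it):
  1 left: {8}→1
  2 left: {7,8}→1
  3 left: {4,7,8}→1  {6,7,8}→1
  4 left: {2,4,7,8}→1  {4,6,7,8}→2  {5,6,7,8}→1
  5 left: {2,4,6,7,8}→3  {3,5,6,7,8}→1  {4,5,6,7,8}→3
  6 left: {2,4,5,6,7,8}→6  {3,4,5,6,7,8}→4
  7 left: {2,3,4,5,6,7,8}→10
  placing 0:z first → 10 extensions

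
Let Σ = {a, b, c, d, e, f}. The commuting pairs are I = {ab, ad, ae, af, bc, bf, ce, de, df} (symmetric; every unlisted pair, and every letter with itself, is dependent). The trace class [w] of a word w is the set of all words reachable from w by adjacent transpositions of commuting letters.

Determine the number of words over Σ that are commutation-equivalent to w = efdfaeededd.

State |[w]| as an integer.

drop 0:e onto floor
drop 1:f onto {0:e}
drop 2:d onto floor
drop 3:f onto {1:f}
drop 4:a onto floor
drop 5:e onto {3:f}
drop 6:e onto {5:e}
drop 7:d onto {2:d}
drop 8:e onto {6:e}
drop 9:d onto {7:d}
drop 10:d onto {9:d}
ground layer = {0:e, 2:d, 4:a}
drop-orders for the pieces not yet dropped (sum over which currently-grounded one goes next):
  1 to go: {4} 1  {8} 1  {10} 1
  2 to go: {4,8} 2  {4,10} 2  {6,8} 1  {8,10} 2  {9,10} 1
  3 to go: {4,6,8} 3  {4,8,10} 6  {4,9,10} 3  {5,6,8} 1  {6,8,10} 3  {7,9,10} 1  {8,9,10} 3
  4 to go: {2,7,9,10} 1  {3,5,6,8} 1  {4,5,6,8} 4  {4,6,8,10} 12  {4,7,9,10} 4  {4,8,9,10} 12  {5,6,8,10} 4  {6,8,9,10} 6  {7,8,9,10} 4
  5 to go: {1,3,5,6,8} 1  {2,4,7,9,10} 5  {2,7,8,9,10} 5  {3,4,5,6,8} 5  {3,5,6,8,10} 5  {4,5,6,8,10} 20  {4,6,8,9,10} 30  {4,7,8,9,10} 20  {5,6,8,9,10} 10  {6,7,8,9,10} 10
  6 to go: {0,1,3,5,6,8} 1  {1,3,4,5,6,8} 6  {1,3,5,6,8,10} 6  {2,4,7,8,9,10} 30  {2,6,7,8,9,10} 15  {3,4,5,6,8,10} 30  {3,5,6,8,9,10} 15  {4,5,6,8,9,10} 60  {4,6,7,8,9,10} 60  {5,6,7,8,9,10} 20
  7 to go: {0,1,3,4,5,6,8} 7  {0,1,3,5,6,8,10} 7  {1,3,4,5,6,8,10} 42  {1,3,5,6,8,9,10} 21  {2,4,6,7,8,9,10} 105  {2,5,6,7,8,9,10} 35  {3,4,5,6,8,9,10} 105  {3,5,6,7,8,9,10} 35  {4,5,6,7,8,9,10} 140
  8 to go: {0,1,3,4,5,6,8,10} 56  {0,1,3,5,6,8,9,10} 28  {1,3,4,5,6,8,9,10} 168  {1,3,5,6,7,8,9,10} 56  {2,3,5,6,7,8,9,10} 70  {2,4,5,6,7,8,9,10} 280  {3,4,5,6,7,8,9,10} 280
  9 to go: {0,1,3,4,5,6,8,9,10} 252  {0,1,3,5,6,7,8,9,10} 84  {1,2,3,5,6,7,8,9,10} 126  {1,3,4,5,6,7,8,9,10} 504  {2,3,4,5,6,7,8,9,10} 630
  if 0:e drops first: 1260 orders
  if 2:d drops first: 840 orders
  if 4:a drops first: 210 orders
heap linearizations: 2310

2310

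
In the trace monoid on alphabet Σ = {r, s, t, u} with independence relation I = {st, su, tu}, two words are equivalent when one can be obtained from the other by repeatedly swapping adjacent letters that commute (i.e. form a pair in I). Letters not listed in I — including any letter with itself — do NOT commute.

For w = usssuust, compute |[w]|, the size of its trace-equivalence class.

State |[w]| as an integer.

280

piece 0:u — minimal
piece 1:s — minimal
piece 2:s rests on {1:s}
piece 3:s rests on {2:s}
piece 4:u rests on {0:u}
piece 5:u rests on {4:u}
piece 6:s rests on {3:s}
piece 7:t — minimal
minimal pieces: {0:u, 1:s, 7:t}
ways to finish when only these pieces remain (= sum over removing one remaining piece with nothing left below it):
  1 left: {5}→1  {6}→1  {7}→1
  2 left: {3,6}→1  {4,5}→1  {5,6}→2  {5,7}→2  {6,7}→2
  3 left: {0,4,5}→1  {2,3,6}→1  {3,5,6}→3  {3,6,7}→3  {4,5,6}→3  {4,5,7}→3  {5,6,7}→6
  4 left: {0,4,5,6}→4  {0,4,5,7}→4  {1,2,3,6}→1  {2,3,5,6}→4  {2,3,6,7}→4  {3,4,5,6}→6  {3,5,6,7}→12  {4,5,6,7}→12
  5 left: {0,3,4,5,6}→10  {0,4,5,6,7}→20  {1,2,3,5,6}→5  {1,2,3,6,7}→5  {2,3,4,5,6}→10  {2,3,5,6,7}→20  {3,4,5,6,7}→30
  6 left: {0,2,3,4,5,6}→20  {0,3,4,5,6,7}→60  {1,2,3,4,5,6}→15  {1,2,3,5,6,7}→30  {2,3,4,5,6,7}→60
  placing 0:u first → 105 extensions
  placing 1:s first → 140 extensions
  placing 7:t first → 35 extensions
total linear extensions = 280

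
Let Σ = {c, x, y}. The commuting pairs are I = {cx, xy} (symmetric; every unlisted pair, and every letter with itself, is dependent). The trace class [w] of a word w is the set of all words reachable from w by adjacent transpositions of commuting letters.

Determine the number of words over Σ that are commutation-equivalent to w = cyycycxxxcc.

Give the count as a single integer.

piece 0:c — minimal
piece 1:y rests on {0:c}
piece 2:y rests on {1:y}
piece 3:c rests on {2:y}
piece 4:y rests on {3:c}
piece 5:c rests on {4:y}
piece 6:x — minimal
piece 7:x rests on {6:x}
piece 8:x rests on {7:x}
piece 9:c rests on {5:c}
piece 10:c rests on {9:c}
minimal pieces: {0:c, 6:x}
ways to finish when only these pieces remain (= sum over removing one remaining piece with nothing left below it):
  1 left: {8}→1  {10}→1
  2 left: {7,8}→1  {8,10}→2  {9,10}→1
  3 left: {5,9,10}→1  {6,7,8}→1  {7,8,10}→3  {8,9,10}→3
  4 left: {4,5,9,10}→1  {5,8,9,10}→4  {6,7,8,10}→4  {7,8,9,10}→6
  5 left: {3,4,5,9,10}→1  {4,5,8,9,10}→5  {5,7,8,9,10}→10  {6,7,8,9,10}→10
  6 left: {2,3,4,5,9,10}→1  {3,4,5,8,9,10}→6  {4,5,7,8,9,10}→15  {5,6,7,8,9,10}→20
  7 left: {1,2,3,4,5,9,10}→1  {2,3,4,5,8,9,10}→7  {3,4,5,7,8,9,10}→21  {4,5,6,7,8,9,10}→35
  8 left: {0,1,2,3,4,5,9,10}→1  {1,2,3,4,5,8,9,10}→8  {2,3,4,5,7,8,9,10}→28  {3,4,5,6,7,8,9,10}→56
  9 left: {0,1,2,3,4,5,8,9,10}→9  {1,2,3,4,5,7,8,9,10}→36  {2,3,4,5,6,7,8,9,10}→84
  placing 0:c first → 120 extensions
  placing 6:x first → 45 extensions
total linear extensions = 165

165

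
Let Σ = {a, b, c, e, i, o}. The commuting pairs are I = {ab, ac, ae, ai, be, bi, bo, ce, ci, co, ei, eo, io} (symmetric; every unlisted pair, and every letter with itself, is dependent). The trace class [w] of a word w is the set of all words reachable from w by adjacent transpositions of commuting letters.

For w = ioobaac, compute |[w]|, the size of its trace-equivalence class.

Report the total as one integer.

105

drop 0:i onto floor
drop 1:o onto floor
drop 2:o onto {1:o}
drop 3:b onto floor
drop 4:a onto {2:o}
drop 5:a onto {4:a}
drop 6:c onto {3:b}
ground layer = {0:i, 1:o, 3:b}
drop-orders for the pieces not yet dropped (sum over which currently-grounded one goes next):
  1 to go: {0} 1  {5} 1  {6} 1
  2 to go: {0,5} 2  {0,6} 2  {3,6} 1  {4,5} 1  {5,6} 2
  3 to go: {0,3,6} 3  {0,4,5} 3  {0,5,6} 6  {2,4,5} 1  {3,5,6} 3  {4,5,6} 3
  4 to go: {0,2,4,5} 4  {0,3,5,6} 12  {0,4,5,6} 12  {1,2,4,5} 1  {2,4,5,6} 4  {3,4,5,6} 6
  5 to go: {0,1,2,4,5} 5  {0,2,4,5,6} 20  {0,3,4,5,6} 30  {1,2,4,5,6} 5  {2,3,4,5,6} 10
  if 0:i drops first: 15 orders
  if 1:o drops first: 60 orders
  if 3:b drops first: 30 orders
heap linearizations: 105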